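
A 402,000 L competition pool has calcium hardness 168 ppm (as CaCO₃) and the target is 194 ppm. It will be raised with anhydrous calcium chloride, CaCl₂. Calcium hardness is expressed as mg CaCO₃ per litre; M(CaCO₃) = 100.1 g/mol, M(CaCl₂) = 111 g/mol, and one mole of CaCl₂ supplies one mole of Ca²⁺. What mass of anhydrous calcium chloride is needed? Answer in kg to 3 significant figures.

11.6 kg

Hardness to add: (194 − 168) = 26 mg/L as CaCO₃ × 402,000 L = 10,450 g as CaCO₃.
Moles of Ca²⁺ (1 mol Ca²⁺ ≡ 1 mol CaCO₃): 10,450 / 100.1 g/mol = 104.4 mol.
Mass of CaCl₂: 104.4 × 111 = 11,590 g.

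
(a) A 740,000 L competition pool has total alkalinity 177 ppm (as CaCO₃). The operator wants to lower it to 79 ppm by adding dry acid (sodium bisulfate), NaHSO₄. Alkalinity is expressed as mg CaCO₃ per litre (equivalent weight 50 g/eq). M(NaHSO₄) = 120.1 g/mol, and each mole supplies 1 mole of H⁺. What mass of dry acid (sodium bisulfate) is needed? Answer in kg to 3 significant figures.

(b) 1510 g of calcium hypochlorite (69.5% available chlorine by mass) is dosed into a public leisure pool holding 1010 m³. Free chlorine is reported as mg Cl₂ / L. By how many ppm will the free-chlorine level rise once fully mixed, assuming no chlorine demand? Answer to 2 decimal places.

(a) Alkalinity to neutralize: (177 − 79) = 98 mg/L as CaCO₃ × 740,000 L = 72,520 g as CaCO₃.
(a) Equivalents of H⁺ required: 72,520 ÷ 50 g/eq = 1450 eq = 1450 mol NaHSO₄.
(a) Mass of NaHSO₄: 1450 × 120.1 = 174,200 g.

(b) Volume: 1010 m³ = 1,010,000 L.
(b) Available chlorine delivered: 1510 g × 0.695 = 1049 g as Cl₂.
(b) Concentration rise: 1049 g / 1,010,000 L = 1.039 mg/L = 1.04 ppm.

(a) 174 kg; (b) 1.04 ppm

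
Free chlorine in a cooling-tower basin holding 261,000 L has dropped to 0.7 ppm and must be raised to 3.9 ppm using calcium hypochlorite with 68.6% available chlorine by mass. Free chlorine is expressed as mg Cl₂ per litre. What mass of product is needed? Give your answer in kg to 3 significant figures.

1.22 kg

Chlorine deficit: 3.9 − 0.7 = 3.2 ppm = 3.2 mg/L as Cl₂.
Cl₂ equivalent needed: 3.2 mg/L × 261,000 L = 835,200 mg = 835.2 g.
Product at 68.6% available chlorine: 835.2 / 0.686 = 1217 g.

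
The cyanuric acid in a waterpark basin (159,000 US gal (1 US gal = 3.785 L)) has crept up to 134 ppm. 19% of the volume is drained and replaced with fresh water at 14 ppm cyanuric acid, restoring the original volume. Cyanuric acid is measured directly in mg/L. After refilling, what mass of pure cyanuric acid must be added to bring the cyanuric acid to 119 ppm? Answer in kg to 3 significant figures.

4.69 kg

Volume: 159,000 US gal × 3.785 L/gal = 601,815 L.
After draining 19% and refilling: 134 × 0.81 + 14 × 0.19 = 111.2 ppm.
Deficit to target: 119 − 111.2 = 7.8 mg/L.
Mass: 7.8 mg/L × 601,815 L = 4694 g cyanuric acid.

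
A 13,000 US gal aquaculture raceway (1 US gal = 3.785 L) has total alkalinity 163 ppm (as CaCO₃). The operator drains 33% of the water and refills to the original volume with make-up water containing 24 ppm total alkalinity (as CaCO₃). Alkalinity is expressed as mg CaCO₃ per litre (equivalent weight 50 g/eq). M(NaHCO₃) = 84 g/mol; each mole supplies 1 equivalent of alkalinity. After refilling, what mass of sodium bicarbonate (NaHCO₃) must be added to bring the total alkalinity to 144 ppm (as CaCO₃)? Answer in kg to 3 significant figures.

Volume: 13,000 US gal × 3.785 L/gal = 49,205 L.
After draining 33% and refilling: 163 × 0.67 + 24 × 0.33 = 117.13 ppm.
Deficit to target: 144 − 117.13 = 26.87 mg/L.
As CaCO₃: 26.87 mg/L × 49,205 L = 1322 g; ÷ 50 g/eq ÷ 1 = 26.44 mol NaHCO₃.
Mass: 26.44 × 84 = 2221 g.

2.22 kg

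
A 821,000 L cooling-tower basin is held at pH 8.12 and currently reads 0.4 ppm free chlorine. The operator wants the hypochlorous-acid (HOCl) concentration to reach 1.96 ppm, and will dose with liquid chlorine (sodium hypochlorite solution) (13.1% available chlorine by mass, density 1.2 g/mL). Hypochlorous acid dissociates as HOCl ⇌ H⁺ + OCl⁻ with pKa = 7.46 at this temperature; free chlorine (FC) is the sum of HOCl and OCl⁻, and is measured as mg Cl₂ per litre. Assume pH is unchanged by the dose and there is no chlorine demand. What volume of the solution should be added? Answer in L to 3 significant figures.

[OCl⁻]/[HOCl] = 10^(pH − pKa) = 10^(8.12 − 7.46) = 4.571; fraction as HOCl = 1/(1 + 4.571) = 0.1795.
Free chlorine required for 1.96 ppm HOCl: 1.96 / 0.1795 = 10.92 ppm.
FC to add: 10.92 − 0.4 = 10.52 mg/L as Cl₂.
Cl₂ equivalent: 10.52 mg/L × 821,000 L = 8636 g.
Product at 13.1% available Cl: 8636 / 0.131 = 65,920 g.
Volume: 65,920 g ÷ 1.2 g/mL = 54,940 mL.

54.9 L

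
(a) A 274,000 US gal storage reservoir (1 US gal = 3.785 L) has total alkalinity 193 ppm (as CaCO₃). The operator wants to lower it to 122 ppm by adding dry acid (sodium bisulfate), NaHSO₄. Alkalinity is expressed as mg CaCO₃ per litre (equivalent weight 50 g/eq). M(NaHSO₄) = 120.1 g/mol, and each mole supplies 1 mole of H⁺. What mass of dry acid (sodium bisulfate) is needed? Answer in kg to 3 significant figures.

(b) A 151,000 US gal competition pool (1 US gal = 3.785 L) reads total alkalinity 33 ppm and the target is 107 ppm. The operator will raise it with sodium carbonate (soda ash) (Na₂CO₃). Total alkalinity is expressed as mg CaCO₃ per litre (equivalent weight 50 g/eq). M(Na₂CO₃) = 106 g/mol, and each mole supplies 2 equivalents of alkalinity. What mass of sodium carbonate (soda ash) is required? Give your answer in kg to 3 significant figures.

(a) Volume: 274,000 US gal × 3.785 L/gal = 1,037,090 L.
(a) Alkalinity to neutralize: (193 − 122) = 71 mg/L as CaCO₃ × 1,037,090 L = 73,630 g as CaCO₃.
(a) Equivalents of H⁺ required: 73,630 ÷ 50 g/eq = 1473 eq = 1473 mol NaHSO₄.
(a) Mass of NaHSO₄: 1473 × 120.1 = 176,900 g.

(b) Volume: 151,000 US gal × 3.785 L/gal = 571,535 L.
(b) Alkalinity to add: (107 − 33) = 74 mg/L as CaCO₃ × 571,535 L = 42,290 g as CaCO₃.
(b) Equivalents: 42,290 g ÷ 50 g/eq = 845.9 eq.
(b) Each mole of Na₂CO₃ supplies 2 eq, so 845.9 / 2 = 422.9 mol.
(b) Mass: 422.9 mol × 106 g/mol = 44,830 g.

(a) 177 kg; (b) 44.8 kg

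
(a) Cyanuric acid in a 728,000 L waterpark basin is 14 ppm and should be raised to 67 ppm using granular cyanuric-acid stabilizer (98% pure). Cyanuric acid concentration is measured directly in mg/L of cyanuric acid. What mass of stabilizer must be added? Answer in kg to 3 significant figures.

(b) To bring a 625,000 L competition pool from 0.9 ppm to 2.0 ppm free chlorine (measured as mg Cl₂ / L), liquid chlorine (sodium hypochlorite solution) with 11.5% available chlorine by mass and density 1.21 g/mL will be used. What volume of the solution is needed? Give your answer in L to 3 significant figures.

(a) 39.4 kg; (b) 4.94 L

(a) CYA to add: (67 − 14) = 53 mg/L × 728,000 L = 38,580 g cyanuric acid.
(a) At 98% purity: 38,580 / 0.98 = 39,370 g product.

(b) Chlorine deficit: 2.0 − 0.9 = 1.1 ppm = 1.1 mg/L as Cl₂.
(b) Cl₂ equivalent needed: 1.1 mg/L × 625,000 L = 687,500 mg = 687.5 g.
(b) Product at 11.5% available chlorine: 687.5 / 0.115 = 5978 g.
(b) Volume at density 1.21 g/mL: 5978 g ÷ 1.21 g/mL = 4941 mL.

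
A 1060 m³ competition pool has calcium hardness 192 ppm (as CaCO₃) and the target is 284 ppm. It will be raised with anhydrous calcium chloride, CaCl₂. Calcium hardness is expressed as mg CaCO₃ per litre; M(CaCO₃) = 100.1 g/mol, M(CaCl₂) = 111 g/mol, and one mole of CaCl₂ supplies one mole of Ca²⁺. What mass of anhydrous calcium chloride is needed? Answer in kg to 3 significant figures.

108 kg

Volume: 1060 m³ = 1,060,000 L.
Hardness to add: (284 − 192) = 92 mg/L as CaCO₃ × 1,060,000 L = 97,520 g as CaCO₃.
Moles of Ca²⁺ (1 mol Ca²⁺ ≡ 1 mol CaCO₃): 97,520 / 100.1 g/mol = 974.2 mol.
Mass of CaCl₂: 974.2 × 111 = 108,100 g.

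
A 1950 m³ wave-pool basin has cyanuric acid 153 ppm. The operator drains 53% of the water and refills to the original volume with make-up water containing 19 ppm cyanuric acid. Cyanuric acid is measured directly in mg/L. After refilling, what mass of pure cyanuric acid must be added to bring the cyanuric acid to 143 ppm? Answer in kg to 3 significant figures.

119 kg

Volume: 1950 m³ = 1,950,000 L.
After draining 53% and refilling: 153 × 0.47 + 19 × 0.53 = 81.98 ppm.
Deficit to target: 143 − 81.98 = 61.02 mg/L.
Mass: 61.02 mg/L × 1,950,000 L = 119,000 g cyanuric acid.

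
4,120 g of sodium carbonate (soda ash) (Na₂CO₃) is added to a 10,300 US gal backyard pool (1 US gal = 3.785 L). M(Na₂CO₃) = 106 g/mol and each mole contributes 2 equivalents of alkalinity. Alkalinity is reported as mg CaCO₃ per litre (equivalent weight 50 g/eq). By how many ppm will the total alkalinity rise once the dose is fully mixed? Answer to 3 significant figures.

Volume: 10,300 US gal × 3.785 L/gal = 38,986 L.
Moles of Na₂CO₃: 4,120 g ÷ 106 g/mol = 38.87 mol → 77.74 eq of alkalinity.
As CaCO₃: 77.74 eq × 50 g/eq = 3887 g.
Rise: 3887 g / 38,986 L × 1000 = 99.7 mg/L.

99.7 ppm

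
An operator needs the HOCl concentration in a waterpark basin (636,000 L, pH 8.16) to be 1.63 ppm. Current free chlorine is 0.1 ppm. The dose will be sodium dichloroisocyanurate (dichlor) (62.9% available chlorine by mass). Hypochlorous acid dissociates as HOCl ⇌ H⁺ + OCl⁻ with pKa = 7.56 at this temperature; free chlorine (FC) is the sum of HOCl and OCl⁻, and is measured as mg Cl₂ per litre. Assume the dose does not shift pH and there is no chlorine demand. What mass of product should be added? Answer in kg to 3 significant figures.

[OCl⁻]/[HOCl] = 10^(pH − pKa) = 10^(8.16 − 7.56) = 3.981; fraction as HOCl = 1/(1 + 3.981) = 0.2008.
Free chlorine required for 1.63 ppm HOCl: 1.63 / 0.2008 = 8.119 ppm.
FC to add: 8.119 − 0.1 = 8.019 mg/L as Cl₂.
Cl₂ equivalent: 8.019 mg/L × 636,000 L = 5100 g.
Product at 62.9% available Cl: 5100 / 0.629 = 8108 g.

8.11 kg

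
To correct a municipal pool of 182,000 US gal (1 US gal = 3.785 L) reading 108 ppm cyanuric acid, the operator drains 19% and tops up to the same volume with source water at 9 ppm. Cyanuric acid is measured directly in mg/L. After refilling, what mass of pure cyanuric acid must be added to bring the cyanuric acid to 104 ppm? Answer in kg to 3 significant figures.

Volume: 182,000 US gal × 3.785 L/gal = 688,870 L.
After draining 19% and refilling: 108 × 0.81 + 9 × 0.19 = 89.19 ppm.
Deficit to target: 104 − 89.19 = 14.81 mg/L.
Mass: 14.81 mg/L × 688,870 L = 10,200 g cyanuric acid.

10.2 kg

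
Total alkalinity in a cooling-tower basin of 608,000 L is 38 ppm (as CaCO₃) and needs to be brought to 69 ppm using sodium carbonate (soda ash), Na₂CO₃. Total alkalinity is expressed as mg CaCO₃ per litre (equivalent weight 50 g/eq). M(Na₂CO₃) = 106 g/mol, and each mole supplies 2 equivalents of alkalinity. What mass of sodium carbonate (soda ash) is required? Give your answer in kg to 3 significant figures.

20.0 kg

Alkalinity to add: (69 − 38) = 31 mg/L as CaCO₃ × 608,000 L = 18,850 g as CaCO₃.
Equivalents: 18,850 g ÷ 50 g/eq = 377 eq.
Each mole of Na₂CO₃ supplies 2 eq, so 377 / 2 = 188.5 mol.
Mass: 188.5 mol × 106 g/mol = 19,980 g.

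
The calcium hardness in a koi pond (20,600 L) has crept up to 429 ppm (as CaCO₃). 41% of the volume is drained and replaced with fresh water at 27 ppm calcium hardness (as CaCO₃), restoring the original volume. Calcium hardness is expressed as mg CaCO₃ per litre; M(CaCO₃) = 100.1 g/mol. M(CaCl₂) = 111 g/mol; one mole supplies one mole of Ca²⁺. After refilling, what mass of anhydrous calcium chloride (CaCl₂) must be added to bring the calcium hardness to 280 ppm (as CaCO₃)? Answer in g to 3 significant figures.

361 g

After draining 41% and refilling: 429 × 0.59 + 27 × 0.41 = 264.18 ppm.
Deficit to target: 280 − 264.18 = 15.82 mg/L.
As CaCO₃: 15.82 mg/L × 20,600 L = 325.9 g; ÷ 100.1 = 3.256 mol Ca²⁺.
Mass: 3.256 × 111 = 361.4 g.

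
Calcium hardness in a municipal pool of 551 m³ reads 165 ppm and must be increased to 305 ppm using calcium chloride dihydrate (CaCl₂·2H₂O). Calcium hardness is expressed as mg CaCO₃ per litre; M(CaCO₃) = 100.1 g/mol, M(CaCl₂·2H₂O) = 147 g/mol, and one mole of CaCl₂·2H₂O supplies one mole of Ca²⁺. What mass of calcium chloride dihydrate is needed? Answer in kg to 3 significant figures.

Volume: 551 m³ = 551,000 L.
Hardness to add: (305 − 165) = 140 mg/L as CaCO₃ × 551,000 L = 77,140 g as CaCO₃.
Moles of Ca²⁺ (1 mol Ca²⁺ ≡ 1 mol CaCO₃): 77,140 / 100.1 g/mol = 770.6 mol.
Mass of CaCl₂·2H₂O: 770.6 × 147 = 113,300 g.

113 kg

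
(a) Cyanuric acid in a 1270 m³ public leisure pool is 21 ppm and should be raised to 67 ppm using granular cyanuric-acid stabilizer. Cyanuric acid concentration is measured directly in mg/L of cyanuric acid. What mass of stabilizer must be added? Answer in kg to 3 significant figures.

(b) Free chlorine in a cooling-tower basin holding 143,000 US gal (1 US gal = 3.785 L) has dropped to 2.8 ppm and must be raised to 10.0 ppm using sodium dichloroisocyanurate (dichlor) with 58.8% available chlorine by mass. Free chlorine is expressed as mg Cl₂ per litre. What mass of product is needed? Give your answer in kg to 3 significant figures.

(a) 58.4 kg; (b) 6.63 kg

(a) Volume: 1270 m³ = 1,270,000 L.
(a) CYA to add: (67 − 21) = 46 mg/L × 1,270,000 L = 58,420 g cyanuric acid.

(b) Volume: 143,000 US gal × 3.785 L/gal = 541,255 L.
(b) Chlorine deficit: 10.0 − 2.8 = 7.2 ppm = 7.2 mg/L as Cl₂.
(b) Cl₂ equivalent needed: 7.2 mg/L × 541,255 L = 3,897,000 mg = 3897 g.
(b) Product at 58.8% available chlorine: 3897 / 0.588 = 6628 g.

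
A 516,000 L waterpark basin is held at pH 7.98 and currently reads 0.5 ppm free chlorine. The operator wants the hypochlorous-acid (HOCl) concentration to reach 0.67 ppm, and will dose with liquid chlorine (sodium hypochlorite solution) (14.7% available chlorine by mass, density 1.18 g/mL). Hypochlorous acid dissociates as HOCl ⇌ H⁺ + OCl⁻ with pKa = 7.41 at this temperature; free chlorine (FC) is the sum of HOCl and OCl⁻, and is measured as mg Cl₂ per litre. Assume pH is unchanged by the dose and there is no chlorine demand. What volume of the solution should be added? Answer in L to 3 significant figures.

7.91 L

[OCl⁻]/[HOCl] = 10^(pH − pKa) = 10^(7.98 − 7.41) = 3.715; fraction as HOCl = 1/(1 + 3.715) = 0.2121.
Free chlorine required for 0.67 ppm HOCl: 0.67 / 0.2121 = 3.159 ppm.
FC to add: 3.159 − 0.5 = 2.659 mg/L as Cl₂.
Cl₂ equivalent: 2.659 mg/L × 516,000 L = 1372 g.
Product at 14.7% available Cl: 1372 / 0.147 = 9335 g.
Volume: 9335 g ÷ 1.18 g/mL = 7911 mL.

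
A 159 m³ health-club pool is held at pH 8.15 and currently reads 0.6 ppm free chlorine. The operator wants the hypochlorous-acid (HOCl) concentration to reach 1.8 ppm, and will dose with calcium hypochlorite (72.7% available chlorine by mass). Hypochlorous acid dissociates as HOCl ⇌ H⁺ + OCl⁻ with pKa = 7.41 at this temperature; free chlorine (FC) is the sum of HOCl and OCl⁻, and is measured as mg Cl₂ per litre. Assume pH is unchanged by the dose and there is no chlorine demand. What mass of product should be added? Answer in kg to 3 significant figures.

Volume: 159 m³ = 159,000 L.
[OCl⁻]/[HOCl] = 10^(pH − pKa) = 10^(8.15 − 7.41) = 5.495; fraction as HOCl = 1/(1 + 5.495) = 0.154.
Free chlorine required for 1.8 ppm HOCl: 1.8 / 0.154 = 11.69 ppm.
FC to add: 11.69 − 0.6 = 11.09 mg/L as Cl₂.
Cl₂ equivalent: 11.09 mg/L × 159,000 L = 1764 g.
Product at 72.7% available Cl: 1764 / 0.727 = 2426 g.

2.43 kg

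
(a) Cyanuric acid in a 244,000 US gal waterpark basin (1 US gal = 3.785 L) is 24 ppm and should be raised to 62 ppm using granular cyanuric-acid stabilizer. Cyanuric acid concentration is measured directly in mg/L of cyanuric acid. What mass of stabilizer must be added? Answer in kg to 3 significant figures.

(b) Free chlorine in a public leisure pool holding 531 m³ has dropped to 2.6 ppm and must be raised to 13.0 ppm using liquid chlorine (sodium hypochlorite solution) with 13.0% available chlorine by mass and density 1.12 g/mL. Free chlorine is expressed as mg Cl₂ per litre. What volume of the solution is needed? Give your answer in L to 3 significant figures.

(a) 35.1 kg; (b) 37.9 L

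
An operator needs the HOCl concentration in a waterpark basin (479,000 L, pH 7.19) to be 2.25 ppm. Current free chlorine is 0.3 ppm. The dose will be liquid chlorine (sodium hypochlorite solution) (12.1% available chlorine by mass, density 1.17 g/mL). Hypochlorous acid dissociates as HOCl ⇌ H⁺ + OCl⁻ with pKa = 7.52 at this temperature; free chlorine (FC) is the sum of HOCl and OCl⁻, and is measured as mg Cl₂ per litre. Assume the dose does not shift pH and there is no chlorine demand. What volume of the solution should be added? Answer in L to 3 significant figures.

[OCl⁻]/[HOCl] = 10^(pH − pKa) = 10^(7.19 − 7.52) = 0.4677; fraction as HOCl = 1/(1 + 0.4677) = 0.6813.
Free chlorine required for 2.25 ppm HOCl: 2.25 / 0.6813 = 3.302 ppm.
FC to add: 3.302 − 0.3 = 3.002 mg/L as Cl₂.
Cl₂ equivalent: 3.002 mg/L × 479,000 L = 1438 g.
Product at 12.1% available Cl: 1438 / 0.121 = 11,890 g.
Volume: 11,890 g ÷ 1.17 g/mL = 10,160 mL.

10.2 L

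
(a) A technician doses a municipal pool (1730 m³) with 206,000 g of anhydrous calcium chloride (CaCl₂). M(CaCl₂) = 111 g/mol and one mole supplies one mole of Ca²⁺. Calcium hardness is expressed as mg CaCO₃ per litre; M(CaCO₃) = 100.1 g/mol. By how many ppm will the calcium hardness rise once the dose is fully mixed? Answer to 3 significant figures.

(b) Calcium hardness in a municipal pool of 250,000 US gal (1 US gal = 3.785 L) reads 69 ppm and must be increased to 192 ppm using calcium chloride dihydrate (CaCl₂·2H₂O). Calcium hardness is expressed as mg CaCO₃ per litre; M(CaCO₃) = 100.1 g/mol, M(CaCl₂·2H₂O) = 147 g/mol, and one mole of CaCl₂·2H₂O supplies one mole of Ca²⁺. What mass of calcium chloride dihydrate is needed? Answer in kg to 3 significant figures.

(a) Volume: 1730 m³ = 1,730,000 L.
(a) Moles of Ca²⁺: 206,000 g ÷ 111 g/mol = 1856 mol.
(a) As CaCO₃: 1856 mol × 100.1 g/mol = 185,800 g.
(a) Rise: 185,800 g / 1,730,000 L × 1000 = 107.4 mg/L.

(b) Volume: 250,000 US gal × 3.785 L/gal = 946,250 L.
(b) Hardness to add: (192 − 69) = 123 mg/L as CaCO₃ × 946,250 L = 116,400 g as CaCO₃.
(b) Moles of Ca²⁺ (1 mol Ca²⁺ ≡ 1 mol CaCO₃): 116,400 / 100.1 g/mol = 1163 mol.
(b) Mass of CaCl₂·2H₂O: 1163 × 147 = 170,900 g.

(a) 107 ppm; (b) 171 kg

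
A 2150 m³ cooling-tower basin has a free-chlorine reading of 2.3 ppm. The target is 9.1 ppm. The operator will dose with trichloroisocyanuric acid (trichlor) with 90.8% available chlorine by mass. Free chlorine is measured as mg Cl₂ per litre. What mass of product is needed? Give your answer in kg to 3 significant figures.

Volume: 2150 m³ = 2,150,000 L.
Chlorine deficit: 9.1 − 2.3 = 6.8 ppm = 6.8 mg/L as Cl₂.
Cl₂ equivalent needed: 6.8 mg/L × 2,150,000 L = 14,620,000 mg = 14,620 g.
Product at 90.8% available chlorine: 14,620 / 0.908 = 16,100 g.

16.1 kg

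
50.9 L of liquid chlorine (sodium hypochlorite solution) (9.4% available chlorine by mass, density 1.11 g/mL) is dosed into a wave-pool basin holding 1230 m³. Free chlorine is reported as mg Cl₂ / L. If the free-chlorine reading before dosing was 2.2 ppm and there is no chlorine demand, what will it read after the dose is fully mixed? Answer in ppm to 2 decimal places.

6.52 ppm

Volume: 1230 m³ = 1,230,000 L.
Mass of solution: 50.9 L × 1000 mL/L × 1.11 g/mL = 56,500 g.
Available chlorine delivered: 56,500 g × 0.094 = 5311 g as Cl₂.
Concentration rise: 5311 g / 1,230,000 L = 4.318 mg/L = 4.32 ppm.
Final FC: 2.2 + 4.32 = 6.52 ppm.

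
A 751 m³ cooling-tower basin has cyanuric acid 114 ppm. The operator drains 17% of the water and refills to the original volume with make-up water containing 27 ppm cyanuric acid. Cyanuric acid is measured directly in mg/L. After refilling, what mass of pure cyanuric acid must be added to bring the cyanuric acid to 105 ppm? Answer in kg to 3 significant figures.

4.35 kg

Volume: 751 m³ = 751,000 L.
After draining 17% and refilling: 114 × 0.83 + 27 × 0.17 = 99.21 ppm.
Deficit to target: 105 − 99.21 = 5.79 mg/L.
Mass: 5.79 mg/L × 751,000 L = 4348 g cyanuric acid.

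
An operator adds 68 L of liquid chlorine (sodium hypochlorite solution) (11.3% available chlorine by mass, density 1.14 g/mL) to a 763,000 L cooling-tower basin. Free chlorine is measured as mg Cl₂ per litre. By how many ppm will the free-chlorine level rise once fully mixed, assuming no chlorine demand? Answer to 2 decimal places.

Mass of solution: 68 L × 1000 mL/L × 1.14 g/mL = 77,520 g.
Available chlorine delivered: 77,520 g × 0.113 = 8760 g as Cl₂.
Concentration rise: 8760 g / 763,000 L = 11.48 mg/L = 11.48 ppm.

11.48 ppm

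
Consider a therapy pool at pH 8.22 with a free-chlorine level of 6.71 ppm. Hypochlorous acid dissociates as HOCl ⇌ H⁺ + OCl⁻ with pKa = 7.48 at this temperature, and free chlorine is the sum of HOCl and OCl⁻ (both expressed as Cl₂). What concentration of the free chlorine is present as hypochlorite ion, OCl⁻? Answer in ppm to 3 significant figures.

5.68 ppm

[OCl⁻]/[HOCl] = 10^(pH − pKa) = 10^(8.22 − 7.48) = 10^0.74 = 5.495.
Fraction as HOCl = 1 / (1 + 5.495) = 0.154.
OCl⁻ = (1 − 0.154) × 6.71 ppm = 5.677 ppm.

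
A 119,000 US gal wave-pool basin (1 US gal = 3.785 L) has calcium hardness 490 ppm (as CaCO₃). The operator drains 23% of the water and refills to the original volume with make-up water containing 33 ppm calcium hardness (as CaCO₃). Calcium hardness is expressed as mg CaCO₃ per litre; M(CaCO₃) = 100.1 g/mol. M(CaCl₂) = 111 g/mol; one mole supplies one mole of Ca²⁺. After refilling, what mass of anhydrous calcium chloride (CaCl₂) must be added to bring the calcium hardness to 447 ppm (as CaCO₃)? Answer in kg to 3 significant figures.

31.0 kg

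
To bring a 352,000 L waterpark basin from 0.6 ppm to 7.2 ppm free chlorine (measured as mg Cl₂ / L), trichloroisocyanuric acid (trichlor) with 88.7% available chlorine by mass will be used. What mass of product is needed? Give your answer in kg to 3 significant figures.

2.62 kg

Chlorine deficit: 7.2 − 0.6 = 6.6 ppm = 6.6 mg/L as Cl₂.
Cl₂ equivalent needed: 6.6 mg/L × 352,000 L = 2,323,000 mg = 2323 g.
Product at 88.7% available chlorine: 2323 / 0.887 = 2619 g.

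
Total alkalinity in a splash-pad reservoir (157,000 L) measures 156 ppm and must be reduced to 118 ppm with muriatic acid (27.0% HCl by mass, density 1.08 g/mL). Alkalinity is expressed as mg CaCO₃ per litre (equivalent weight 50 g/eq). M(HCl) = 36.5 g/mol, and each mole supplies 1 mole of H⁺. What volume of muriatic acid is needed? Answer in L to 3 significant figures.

14.9 L

Alkalinity to neutralize: (156 − 118) = 38 mg/L as CaCO₃ × 157,000 L = 5966 g as CaCO₃.
Equivalents of H⁺ required: 5966 ÷ 50 g/eq = 119.3 eq = 119.3 mol HCl.
Mass of HCl: 119.3 × 36.5 = 4355 g.
Mass of 27.0% solution: 4355 / 0.27 = 16,130 g.
Volume: 16,130 g ÷ 1.08 g/mL = 14,940 mL.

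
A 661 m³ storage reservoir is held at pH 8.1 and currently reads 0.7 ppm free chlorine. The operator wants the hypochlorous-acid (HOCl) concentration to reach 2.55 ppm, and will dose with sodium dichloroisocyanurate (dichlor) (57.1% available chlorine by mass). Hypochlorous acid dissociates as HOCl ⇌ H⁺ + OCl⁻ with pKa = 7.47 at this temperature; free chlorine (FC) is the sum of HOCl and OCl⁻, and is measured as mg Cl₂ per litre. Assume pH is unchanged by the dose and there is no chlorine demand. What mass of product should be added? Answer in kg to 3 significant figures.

14.7 kg

Volume: 661 m³ = 661,000 L.
[OCl⁻]/[HOCl] = 10^(pH − pKa) = 10^(8.1 − 7.47) = 4.266; fraction as HOCl = 1/(1 + 4.266) = 0.1899.
Free chlorine required for 2.55 ppm HOCl: 2.55 / 0.1899 = 13.43 ppm.
FC to add: 13.43 − 0.7 = 12.73 mg/L as Cl₂.
Cl₂ equivalent: 12.73 mg/L × 661,000 L = 8413 g.
Product at 57.1% available Cl: 8413 / 0.571 = 14,730 g.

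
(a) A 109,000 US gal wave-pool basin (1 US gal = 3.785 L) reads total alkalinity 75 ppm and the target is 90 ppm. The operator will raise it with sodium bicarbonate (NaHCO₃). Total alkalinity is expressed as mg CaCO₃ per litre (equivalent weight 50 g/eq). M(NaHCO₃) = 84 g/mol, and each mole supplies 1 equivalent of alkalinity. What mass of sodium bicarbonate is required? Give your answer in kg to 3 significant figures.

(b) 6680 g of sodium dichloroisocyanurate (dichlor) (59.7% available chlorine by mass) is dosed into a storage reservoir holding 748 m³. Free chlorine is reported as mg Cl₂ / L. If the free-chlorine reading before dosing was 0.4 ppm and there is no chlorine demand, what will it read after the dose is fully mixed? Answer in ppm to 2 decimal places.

(a) 10.4 kg; (b) 5.73 ppm

(a) Volume: 109,000 US gal × 3.785 L/gal = 412,565 L.
(a) Alkalinity to add: (90 − 75) = 15 mg/L as CaCO₃ × 412,565 L = 6188 g as CaCO₃.
(a) Equivalents: 6188 g ÷ 50 g/eq = 123.8 eq.
(a) NaHCO₃ supplies 1 eq per mole → 123.8 mol.
(a) Mass: 123.8 mol × 84 g/mol = 10,400 g.

(b) Volume: 748 m³ = 748,000 L.
(b) Available chlorine delivered: 6680 g × 0.597 = 3988 g as Cl₂.
(b) Concentration rise: 3988 g / 748,000 L = 5.331 mg/L = 5.33 ppm.
(b) Final FC: 0.4 + 5.33 = 5.73 ppm.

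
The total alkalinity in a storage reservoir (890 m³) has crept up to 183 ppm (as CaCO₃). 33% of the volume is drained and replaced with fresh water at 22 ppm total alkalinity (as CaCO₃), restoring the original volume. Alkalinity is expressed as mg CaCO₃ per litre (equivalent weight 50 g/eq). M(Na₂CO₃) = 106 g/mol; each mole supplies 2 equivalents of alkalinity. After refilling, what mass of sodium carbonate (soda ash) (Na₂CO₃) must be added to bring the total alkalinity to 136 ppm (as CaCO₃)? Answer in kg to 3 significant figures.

5.78 kg

Volume: 890 m³ = 890,000 L.
After draining 33% and refilling: 183 × 0.67 + 22 × 0.33 = 129.87 ppm.
Deficit to target: 136 − 129.87 = 6.13 mg/L.
As CaCO₃: 6.13 mg/L × 890,000 L = 5456 g; ÷ 50 g/eq ÷ 2 = 54.56 mol Na₂CO₃.
Mass: 54.56 × 106 = 5783 g.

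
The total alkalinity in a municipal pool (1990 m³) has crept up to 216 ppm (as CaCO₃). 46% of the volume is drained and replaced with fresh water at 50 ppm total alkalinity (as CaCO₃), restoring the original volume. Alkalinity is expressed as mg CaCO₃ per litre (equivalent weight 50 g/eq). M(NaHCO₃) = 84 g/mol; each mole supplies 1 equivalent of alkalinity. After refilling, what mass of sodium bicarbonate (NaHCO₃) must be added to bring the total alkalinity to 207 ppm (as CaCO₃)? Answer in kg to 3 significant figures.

225 kg

Volume: 1990 m³ = 1,990,000 L.
After draining 46% and refilling: 216 × 0.54 + 50 × 0.46 = 139.64 ppm.
Deficit to target: 207 − 139.64 = 67.36 mg/L.
As CaCO₃: 67.36 mg/L × 1,990,000 L = 134,000 g; ÷ 50 g/eq ÷ 1 = 2681 mol NaHCO₃.
Mass: 2681 × 84 = 225,200 g.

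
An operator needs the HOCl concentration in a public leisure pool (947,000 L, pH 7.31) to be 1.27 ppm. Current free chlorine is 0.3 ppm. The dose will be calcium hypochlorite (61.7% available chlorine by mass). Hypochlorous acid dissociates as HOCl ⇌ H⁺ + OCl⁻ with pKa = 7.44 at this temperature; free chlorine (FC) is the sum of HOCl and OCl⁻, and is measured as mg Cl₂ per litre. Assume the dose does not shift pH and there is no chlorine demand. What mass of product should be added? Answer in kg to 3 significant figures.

[OCl⁻]/[HOCl] = 10^(pH − pKa) = 10^(7.31 − 7.44) = 0.7413; fraction as HOCl = 1/(1 + 0.7413) = 0.5743.
Free chlorine required for 1.27 ppm HOCl: 1.27 / 0.5743 = 2.211 ppm.
FC to add: 2.211 − 0.3 = 1.911 mg/L as Cl₂.
Cl₂ equivalent: 1.911 mg/L × 947,000 L = 1810 g.
Product at 61.7% available Cl: 1810 / 0.617 = 2934 g.

2.93 kg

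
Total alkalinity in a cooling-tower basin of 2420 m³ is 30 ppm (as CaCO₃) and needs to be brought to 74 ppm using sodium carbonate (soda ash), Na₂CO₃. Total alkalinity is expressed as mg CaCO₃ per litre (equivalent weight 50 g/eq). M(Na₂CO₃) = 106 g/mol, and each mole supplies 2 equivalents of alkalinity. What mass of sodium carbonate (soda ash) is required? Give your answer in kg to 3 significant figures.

113 kg

Volume: 2420 m³ = 2,420,000 L.
Alkalinity to add: (74 − 30) = 44 mg/L as CaCO₃ × 2,420,000 L = 106,500 g as CaCO₃.
Equivalents: 106,500 g ÷ 50 g/eq = 2130 eq.
Each mole of Na₂CO₃ supplies 2 eq, so 2130 / 2 = 1065 mol.
Mass: 1065 mol × 106 g/mol = 112,900 g.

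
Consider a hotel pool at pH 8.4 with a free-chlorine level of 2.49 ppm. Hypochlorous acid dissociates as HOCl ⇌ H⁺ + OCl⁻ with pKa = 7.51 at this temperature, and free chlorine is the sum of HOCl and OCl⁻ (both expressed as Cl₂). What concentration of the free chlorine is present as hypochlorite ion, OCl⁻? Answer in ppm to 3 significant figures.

2.21 ppm

[OCl⁻]/[HOCl] = 10^(pH − pKa) = 10^(8.4 − 7.51) = 10^0.89 = 7.762.
Fraction as HOCl = 1 / (1 + 7.762) = 0.1141.
OCl⁻ = (1 − 0.1141) × 2.49 ppm = 2.206 ppm.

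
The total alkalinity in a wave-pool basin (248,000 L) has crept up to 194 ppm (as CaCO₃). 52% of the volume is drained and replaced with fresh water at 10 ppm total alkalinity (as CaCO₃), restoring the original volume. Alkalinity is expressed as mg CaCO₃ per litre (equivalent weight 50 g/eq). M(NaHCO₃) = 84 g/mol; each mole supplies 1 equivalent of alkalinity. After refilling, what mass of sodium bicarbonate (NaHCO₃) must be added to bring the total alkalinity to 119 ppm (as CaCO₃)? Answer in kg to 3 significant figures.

After draining 52% and refilling: 194 × 0.48 + 10 × 0.52 = 98.32 ppm.
Deficit to target: 119 − 98.32 = 20.68 mg/L.
As CaCO₃: 20.68 mg/L × 248,000 L = 5129 g; ÷ 50 g/eq ÷ 1 = 102.6 mol NaHCO₃.
Mass: 102.6 × 84 = 8616 g.

8.62 kg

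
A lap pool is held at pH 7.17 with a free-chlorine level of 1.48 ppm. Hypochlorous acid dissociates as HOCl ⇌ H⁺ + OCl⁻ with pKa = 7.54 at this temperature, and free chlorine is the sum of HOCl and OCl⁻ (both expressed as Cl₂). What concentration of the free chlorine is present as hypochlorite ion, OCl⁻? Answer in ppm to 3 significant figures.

[OCl⁻]/[HOCl] = 10^(pH − pKa) = 10^(7.17 − 7.54) = 10^-0.37 = 0.4266.
Fraction as HOCl = 1 / (1 + 0.4266) = 0.701.
OCl⁻ = (1 − 0.701) × 1.48 ppm = 0.4426 ppm.

0.443 ppm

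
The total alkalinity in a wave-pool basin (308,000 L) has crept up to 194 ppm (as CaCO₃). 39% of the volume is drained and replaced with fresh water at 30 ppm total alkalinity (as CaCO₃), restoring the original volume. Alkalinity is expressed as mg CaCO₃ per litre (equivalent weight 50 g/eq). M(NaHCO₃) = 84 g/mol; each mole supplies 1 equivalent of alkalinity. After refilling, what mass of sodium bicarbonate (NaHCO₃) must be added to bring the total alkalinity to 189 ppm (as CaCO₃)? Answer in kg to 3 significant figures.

30.5 kg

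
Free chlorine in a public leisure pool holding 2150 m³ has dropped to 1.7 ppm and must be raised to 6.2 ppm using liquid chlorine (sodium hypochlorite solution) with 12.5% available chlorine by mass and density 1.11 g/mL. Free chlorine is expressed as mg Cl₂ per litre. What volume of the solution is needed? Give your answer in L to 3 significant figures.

69.7 L

Volume: 2150 m³ = 2,150,000 L.
Chlorine deficit: 6.2 − 1.7 = 4.5 ppm = 4.5 mg/L as Cl₂.
Cl₂ equivalent needed: 4.5 mg/L × 2,150,000 L = 9,675,000 mg = 9675 g.
Product at 12.5% available chlorine: 9675 / 0.125 = 77,400 g.
Volume at density 1.11 g/mL: 77,400 g ÷ 1.11 g/mL = 69,730 mL.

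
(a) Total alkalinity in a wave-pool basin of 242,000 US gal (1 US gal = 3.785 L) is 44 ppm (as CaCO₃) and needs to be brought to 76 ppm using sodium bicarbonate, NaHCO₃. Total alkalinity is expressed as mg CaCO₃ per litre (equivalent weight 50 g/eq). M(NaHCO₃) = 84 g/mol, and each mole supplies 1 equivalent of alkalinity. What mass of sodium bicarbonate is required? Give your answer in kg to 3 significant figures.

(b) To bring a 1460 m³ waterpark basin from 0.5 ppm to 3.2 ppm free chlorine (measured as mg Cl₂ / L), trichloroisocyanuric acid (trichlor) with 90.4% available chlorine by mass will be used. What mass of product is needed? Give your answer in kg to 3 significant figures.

(a) 49.2 kg; (b) 4.36 kg

(a) Volume: 242,000 US gal × 3.785 L/gal = 915,970 L.
(a) Alkalinity to add: (76 − 44) = 32 mg/L as CaCO₃ × 915,970 L = 29,310 g as CaCO₃.
(a) Equivalents: 29,310 g ÷ 50 g/eq = 586.2 eq.
(a) NaHCO₃ supplies 1 eq per mole → 586.2 mol.
(a) Mass: 586.2 mol × 84 g/mol = 49,240 g.

(b) Volume: 1460 m³ = 1,460,000 L.
(b) Chlorine deficit: 3.2 − 0.5 = 2.7 ppm = 2.7 mg/L as Cl₂.
(b) Cl₂ equivalent needed: 2.7 mg/L × 1,460,000 L = 3,942,000 mg = 3942 g.
(b) Product at 90.4% available chlorine: 3942 / 0.904 = 4361 g.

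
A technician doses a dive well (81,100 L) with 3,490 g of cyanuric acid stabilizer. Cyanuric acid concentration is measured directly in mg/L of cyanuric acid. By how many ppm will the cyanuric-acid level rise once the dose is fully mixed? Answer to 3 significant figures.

43.0 ppm

Rise: 3,490 g / 81,100 L × 1000 = 43.03 mg/L.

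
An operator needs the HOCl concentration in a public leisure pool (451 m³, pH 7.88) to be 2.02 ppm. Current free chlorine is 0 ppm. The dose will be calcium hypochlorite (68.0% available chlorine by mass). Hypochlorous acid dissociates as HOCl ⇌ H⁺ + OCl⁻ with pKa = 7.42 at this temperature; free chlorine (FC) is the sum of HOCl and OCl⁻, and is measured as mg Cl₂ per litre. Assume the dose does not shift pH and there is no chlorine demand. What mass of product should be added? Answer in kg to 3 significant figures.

Volume: 451 m³ = 451,000 L.
[OCl⁻]/[HOCl] = 10^(pH − pKa) = 10^(7.88 − 7.42) = 2.884; fraction as HOCl = 1/(1 + 2.884) = 0.2575.
Free chlorine required for 2.02 ppm HOCl: 2.02 / 0.2575 = 7.846 ppm.
FC to add: 7.846 − 0 = 7.846 mg/L as Cl₂.
Cl₂ equivalent: 7.846 mg/L × 451,000 L = 3538 g.
Product at 68.0% available Cl: 3538 / 0.68 = 5204 g.

5.20 kg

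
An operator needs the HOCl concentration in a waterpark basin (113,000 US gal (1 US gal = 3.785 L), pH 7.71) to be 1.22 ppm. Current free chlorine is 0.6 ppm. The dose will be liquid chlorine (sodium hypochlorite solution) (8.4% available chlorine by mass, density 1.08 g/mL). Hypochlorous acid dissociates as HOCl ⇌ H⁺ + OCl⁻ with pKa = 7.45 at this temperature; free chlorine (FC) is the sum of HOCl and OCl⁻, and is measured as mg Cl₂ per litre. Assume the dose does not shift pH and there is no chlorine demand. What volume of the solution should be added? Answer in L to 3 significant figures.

13.4 L

Volume: 113,000 US gal × 3.785 L/gal = 427,705 L.
[OCl⁻]/[HOCl] = 10^(pH − pKa) = 10^(7.71 − 7.45) = 1.82; fraction as HOCl = 1/(1 + 1.82) = 0.3546.
Free chlorine required for 1.22 ppm HOCl: 1.22 / 0.3546 = 3.44 ppm.
FC to add: 3.44 − 0.6 = 2.84 mg/L as Cl₂.
Cl₂ equivalent: 2.84 mg/L × 427,705 L = 1215 g.
Product at 8.4% available Cl: 1215 / 0.084 = 14,460 g.
Volume: 14,460 g ÷ 1.08 g/mL = 13,390 mL.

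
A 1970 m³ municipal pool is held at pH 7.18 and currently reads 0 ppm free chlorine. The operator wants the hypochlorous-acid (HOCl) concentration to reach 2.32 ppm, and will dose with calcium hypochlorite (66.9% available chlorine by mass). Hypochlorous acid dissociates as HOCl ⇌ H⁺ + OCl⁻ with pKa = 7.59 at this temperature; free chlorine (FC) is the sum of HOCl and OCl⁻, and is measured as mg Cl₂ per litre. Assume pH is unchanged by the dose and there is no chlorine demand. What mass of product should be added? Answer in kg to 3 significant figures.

9.49 kg

Volume: 1970 m³ = 1,970,000 L.
[OCl⁻]/[HOCl] = 10^(pH − pKa) = 10^(7.18 − 7.59) = 0.389; fraction as HOCl = 1/(1 + 0.389) = 0.7199.
Free chlorine required for 2.32 ppm HOCl: 2.32 / 0.7199 = 3.223 ppm.
FC to add: 3.223 − 0 = 3.223 mg/L as Cl₂.
Cl₂ equivalent: 3.223 mg/L × 1,970,000 L = 6348 g.
Product at 66.9% available Cl: 6348 / 0.669 = 9490 g.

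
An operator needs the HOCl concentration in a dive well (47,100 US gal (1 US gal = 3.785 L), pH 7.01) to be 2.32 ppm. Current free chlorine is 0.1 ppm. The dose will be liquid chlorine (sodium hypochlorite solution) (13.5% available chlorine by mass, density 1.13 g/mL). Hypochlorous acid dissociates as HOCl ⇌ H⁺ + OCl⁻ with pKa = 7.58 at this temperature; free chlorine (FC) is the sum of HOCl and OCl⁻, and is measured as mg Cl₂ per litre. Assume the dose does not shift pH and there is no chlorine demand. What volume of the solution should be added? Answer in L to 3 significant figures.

Volume: 47,100 US gal × 3.785 L/gal = 178,274 L.
[OCl⁻]/[HOCl] = 10^(pH − pKa) = 10^(7.01 − 7.58) = 0.2692; fraction as HOCl = 1/(1 + 0.2692) = 0.7879.
Free chlorine required for 2.32 ppm HOCl: 2.32 / 0.7879 = 2.944 ppm.
FC to add: 2.944 − 0.1 = 2.844 mg/L as Cl₂.
Cl₂ equivalent: 2.844 mg/L × 178,274 L = 507.1 g.
Product at 13.5% available Cl: 507.1 / 0.135 = 3756 g.
Volume: 3756 g ÷ 1.13 g/mL = 3324 mL.

3.32 L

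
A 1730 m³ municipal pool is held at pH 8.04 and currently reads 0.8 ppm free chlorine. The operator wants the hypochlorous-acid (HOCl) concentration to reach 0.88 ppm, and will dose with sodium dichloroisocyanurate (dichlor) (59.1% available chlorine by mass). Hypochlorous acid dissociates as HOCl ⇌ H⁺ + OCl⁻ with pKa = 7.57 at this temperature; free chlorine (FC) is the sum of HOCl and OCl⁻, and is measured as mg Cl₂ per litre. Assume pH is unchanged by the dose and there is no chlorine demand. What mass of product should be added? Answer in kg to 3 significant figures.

7.84 kg

Volume: 1730 m³ = 1,730,000 L.
[OCl⁻]/[HOCl] = 10^(pH − pKa) = 10^(8.04 − 7.57) = 2.951; fraction as HOCl = 1/(1 + 2.951) = 0.2531.
Free chlorine required for 0.88 ppm HOCl: 0.88 / 0.2531 = 3.477 ppm.
FC to add: 3.477 − 0.8 = 2.677 mg/L as Cl₂.
Cl₂ equivalent: 2.677 mg/L × 1,730,000 L = 4631 g.
Product at 59.1% available Cl: 4631 / 0.591 = 7836 g.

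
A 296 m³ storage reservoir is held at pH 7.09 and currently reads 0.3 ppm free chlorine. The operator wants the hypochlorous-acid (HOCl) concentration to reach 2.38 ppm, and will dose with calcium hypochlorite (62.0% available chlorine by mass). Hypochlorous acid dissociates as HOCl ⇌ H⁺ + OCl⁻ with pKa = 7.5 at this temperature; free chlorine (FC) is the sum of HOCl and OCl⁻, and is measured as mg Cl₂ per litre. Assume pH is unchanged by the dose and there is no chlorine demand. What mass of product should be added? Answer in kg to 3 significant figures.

1.44 kg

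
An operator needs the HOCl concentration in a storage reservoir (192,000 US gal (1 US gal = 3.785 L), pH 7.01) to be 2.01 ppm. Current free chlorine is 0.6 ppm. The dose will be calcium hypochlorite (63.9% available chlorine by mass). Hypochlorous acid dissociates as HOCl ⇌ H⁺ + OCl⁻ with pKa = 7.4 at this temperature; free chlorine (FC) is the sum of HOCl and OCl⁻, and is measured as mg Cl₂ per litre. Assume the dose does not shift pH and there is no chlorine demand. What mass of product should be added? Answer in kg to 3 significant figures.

Volume: 192,000 US gal × 3.785 L/gal = 726,720 L.
[OCl⁻]/[HOCl] = 10^(pH − pKa) = 10^(7.01 − 7.4) = 0.4074; fraction as HOCl = 1/(1 + 0.4074) = 0.7105.
Free chlorine required for 2.01 ppm HOCl: 2.01 / 0.7105 = 2.829 ppm.
FC to add: 2.829 − 0.6 = 2.229 mg/L as Cl₂.
Cl₂ equivalent: 2.229 mg/L × 726,720 L = 1620 g.
Product at 63.9% available Cl: 1620 / 0.639 = 2535 g.

2.53 kg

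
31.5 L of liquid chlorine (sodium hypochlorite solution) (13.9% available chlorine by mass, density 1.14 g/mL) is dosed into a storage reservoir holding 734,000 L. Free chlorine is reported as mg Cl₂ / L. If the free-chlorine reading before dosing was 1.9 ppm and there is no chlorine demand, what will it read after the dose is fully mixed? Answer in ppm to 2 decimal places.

Mass of solution: 31.5 L × 1000 mL/L × 1.14 g/mL = 35,910 g.
Available chlorine delivered: 35,910 g × 0.139 = 4991 g as Cl₂.
Concentration rise: 4991 g / 734,000 L = 6.8 mg/L = 6.80 ppm.
Final FC: 1.9 + 6.80 = 8.70 ppm.

8.70 ppm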